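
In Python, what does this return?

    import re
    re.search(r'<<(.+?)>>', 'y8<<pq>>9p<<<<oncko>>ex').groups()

The match spans [2:8] → '<<pq>>'.
Captured: group 1 = 'pq'.

('pq',)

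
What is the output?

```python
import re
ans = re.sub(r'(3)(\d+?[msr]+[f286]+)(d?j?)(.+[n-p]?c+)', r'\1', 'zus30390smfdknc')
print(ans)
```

zus3

This matches a literal '3' (captured); then one or more of a digit (lazy), then one or more of one of [msr], then one or more of one of [f286] (captured); then optionally the literal 'd', then optionally the literal 'j' (captured); then one or more of any character, then optionally a character in [n-p], then one or more of a literal 'c' (captured).
Matches: at [3:15] → '30390smfdknc'.
The replacement refers to a captured group, so each match is rewritten using its own captured text.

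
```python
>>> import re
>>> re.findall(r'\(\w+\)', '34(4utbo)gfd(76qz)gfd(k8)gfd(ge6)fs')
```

['(4utbo)', '(76qz)', '(k8)', '(ge6)']

Matches: at [2:9] → '(4utbo)'; at [12:18] → '(76qz)'; at [21:25] → '(k8)'; at [28:33] → '(ge6)'.
`findall` yields the raw match text (4 of them) because the pattern has no groups.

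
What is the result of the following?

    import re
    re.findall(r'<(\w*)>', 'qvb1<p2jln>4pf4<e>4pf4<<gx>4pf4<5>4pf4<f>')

Scanning left to right: at [4:11] match '<p2jln>', group 1 = 'p2jln'; at [15:18] match '<e>', group 1 = 'e'; at [23:27] match '<gx>', group 1 = 'gx'; at [31:34] match '<5>', group 1 = '5'; at [38:41] match '<f>', group 1 = 'f'.
One capturing group, so `findall` returns just the captured substring from each match — 5 in all.

['p2jln', 'e', 'gx', '5', 'f']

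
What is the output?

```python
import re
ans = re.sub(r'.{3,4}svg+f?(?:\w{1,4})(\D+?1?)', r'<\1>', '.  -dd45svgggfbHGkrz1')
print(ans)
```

Pattern: 3 to 4 of any character; then the literal 'sv', then one or more of the literal 'g', then optionally the literal 'f'; then 1 to 4 of a word character (non-capturing group); then one or more of a non-digit (lazy), then optionally a literal '1' (captured).
The replacement refers to a captured group, so each match is rewritten using its own captured text.

.  -<r>z1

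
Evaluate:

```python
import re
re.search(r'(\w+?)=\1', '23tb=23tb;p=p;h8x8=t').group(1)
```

The match spans [0:9] → '23tb=23tb'.
Captured: group 1 = '23tb'.

'23tb'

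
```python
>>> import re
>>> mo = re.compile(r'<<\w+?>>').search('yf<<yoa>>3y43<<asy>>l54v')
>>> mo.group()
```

The match spans [2:9] → '<<yoa>>'.

'<<yoa>>'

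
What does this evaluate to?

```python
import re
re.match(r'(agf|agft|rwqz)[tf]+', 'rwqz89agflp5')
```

None

`match` is anchored at position 0; if the pattern doesn't fit there, it returns None.
Here the pattern fails at index 0, so the call returns None.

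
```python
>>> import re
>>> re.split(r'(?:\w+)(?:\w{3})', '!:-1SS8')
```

['!:-', '']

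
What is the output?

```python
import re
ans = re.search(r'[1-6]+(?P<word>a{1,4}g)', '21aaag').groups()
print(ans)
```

('aaag',)

This matches one or more of a character in [1-6]; then 1 to 4 of the literal 'a', then a literal 'g' (captured as 'word').
Unlike `match`, `search` isn't anchored — it looks for the pattern anywhere in the string.
The match spans [0:6] → '21aaag'.
Captured: group 1 = 'aaag'.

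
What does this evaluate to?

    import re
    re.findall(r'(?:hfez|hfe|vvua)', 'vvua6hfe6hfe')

['vvua', 'hfe', 'hfe']

Matches: at [0:4] → 'vvua'; at [5:8] → 'hfe'; at [9:12] → 'hfe'.
With no groups in the pattern, `findall` gives back each whole match — 3 here.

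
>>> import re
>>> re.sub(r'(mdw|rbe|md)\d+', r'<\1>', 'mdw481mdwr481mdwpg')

'<mdw>mdwr481mdwpg'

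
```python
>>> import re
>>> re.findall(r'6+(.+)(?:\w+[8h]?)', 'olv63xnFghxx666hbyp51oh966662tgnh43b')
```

['3xnFghxx666hbyp51oh966662tgnh43']

Pattern: one or more of a literal '6'; then one or more of any character (captured); then one or more of a word character, then optionally one of [8h] (non-capturing group).
Walking the string: at [3:36] match '63xnFghxx666hbyp51oh966662tgnh43b', group 1 = '3xnFghxx666hbyp51oh966662tgnh43'.
With a single group, `findall` returns only what that group captured — 1 item.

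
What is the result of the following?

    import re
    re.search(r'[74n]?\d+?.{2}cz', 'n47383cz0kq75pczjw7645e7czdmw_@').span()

Pattern: optionally one of [74n], then one or more of a digit (lazy); then exactly 2 of any character, then the literal 'cz'.
`search` walks the string left to right and returns the first match it finds.
The match spans [0:8] → 'n47383cz'.

(0, 8)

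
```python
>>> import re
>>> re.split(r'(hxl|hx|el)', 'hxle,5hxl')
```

['', 'hxl', 'e,5', 'hxl', '']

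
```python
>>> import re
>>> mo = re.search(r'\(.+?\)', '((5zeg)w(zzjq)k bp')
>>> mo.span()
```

(0, 7)

The `?` after the quantifier makes it lazy — it takes as little as possible before letting the rest of the pattern try.
Unlike `match`, `search` isn't anchored — it looks for the pattern anywhere in the string.
The match spans [0:7] → '((5zeg)'.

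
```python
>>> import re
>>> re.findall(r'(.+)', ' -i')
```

[' -i']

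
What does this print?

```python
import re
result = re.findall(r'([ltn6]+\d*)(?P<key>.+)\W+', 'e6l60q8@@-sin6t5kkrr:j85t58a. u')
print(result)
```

Pattern: one or more of one of [ltn6], then zero or more of a digit (captured); then one or more of any character (captured as 'key'); then one or more of a non-word character.
`findall` packs the 2 group values into a tuple for every match.

[('6l60', 'q8@@-sin6t5kkrr:j85t58a.')]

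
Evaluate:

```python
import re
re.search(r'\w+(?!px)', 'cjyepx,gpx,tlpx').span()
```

The negative lookahead/lookbehind blocks any match where the forbidden context is present.
Unlike `match`, `search` isn't anchored — it looks for the pattern anywhere in the string.
The match spans [0:6] → 'cjyepx'.

(0, 6)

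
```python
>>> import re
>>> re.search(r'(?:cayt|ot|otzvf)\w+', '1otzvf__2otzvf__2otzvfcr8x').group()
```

`re.search` scans for the first position where the pattern succeeds.
The match spans [1:26] → 'otzvf__2otzvf__2otzvfcr8x'.

'otzvf__2otzvf__2otzvfcr8x'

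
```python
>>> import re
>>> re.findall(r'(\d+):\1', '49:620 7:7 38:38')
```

['7', '38']

A backreference is literal: `\1` must see the identical characters the first group matched.
With a single group, `findall` returns only what that group captured — 2 items.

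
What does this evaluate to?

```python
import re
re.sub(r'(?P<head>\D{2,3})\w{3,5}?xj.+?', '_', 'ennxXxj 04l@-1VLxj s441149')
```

This matches 2 to 3 of a non-digit (captured as 'head'); then 3 to 5 of a word character (lazy), then the literal 'xj', then one or more of any character (lazy).
Because the quantifier is non-greedy, it stops expanding at the earliest point where the rest of the pattern can succeed.
Matches: at [0:8] → 'ennxXxj '; at [10:19] → 'l@-1VLxj '.
Every occurrence is swapped for '_'.

'_04_s441149'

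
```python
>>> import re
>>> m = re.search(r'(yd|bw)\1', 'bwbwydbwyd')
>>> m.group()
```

A backreference is literal: `\1` must see the identical characters the first group matched.
`re.search` tries every starting position until one works.
The match spans [0:4] → 'bwbw'.
Captured: group 1 = 'bw'.

'bwbw'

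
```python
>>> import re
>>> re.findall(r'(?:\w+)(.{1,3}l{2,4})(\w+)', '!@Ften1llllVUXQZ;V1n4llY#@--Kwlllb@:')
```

[('lll', 'VUXQZ'), ('4ll', 'Y'), ('lll', 'b')]

Pattern: one or more of a word character (non-capturing group); then 1 to 3 of any character, then 2 to 4 of the literal 'l' (captured); then one or more of a word character (captured).
`findall` packs the 2 group values into a tuple for every match.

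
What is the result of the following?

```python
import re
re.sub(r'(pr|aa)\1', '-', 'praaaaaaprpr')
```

'pr-aa-'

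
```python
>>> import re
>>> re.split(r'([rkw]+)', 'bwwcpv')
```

Pattern: one or more of one of [rkw] (captured).
Matches to split on: at [1:3] → 'ww'.
`re.split` interleaves the captured-group text with the surrounding fragments.

['b', 'ww', 'cpv']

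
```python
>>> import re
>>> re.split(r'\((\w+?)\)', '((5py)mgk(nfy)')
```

['(', '5py', 'mgk', 'nfy', '']

`re.split` interleaves the captured-group text with the surrounding fragments.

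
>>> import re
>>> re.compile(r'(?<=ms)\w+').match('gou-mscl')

None

Lookahead/lookbehind check context without consuming it, so the matched span excludes the asserted characters.
`match` is anchored at position 0; if the pattern doesn't fit there, it returns None.
Here position 0 doesn't satisfy it, so the call returns None.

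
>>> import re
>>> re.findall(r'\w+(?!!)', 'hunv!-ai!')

['hun', 'a']

A negative assertion filters positions out without eating any characters.
Scanning left to right: at [0:3] → 'hun'; at [6:7] → 'a'.
`findall` yields the raw match text (2 of them) because the pattern has no groups.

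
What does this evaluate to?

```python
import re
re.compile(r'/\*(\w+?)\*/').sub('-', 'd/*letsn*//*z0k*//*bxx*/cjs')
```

Matches: at [1:10] → '/*letsn*/'; at [10:17] → '/*z0k*/'; at [17:24] → '/*bxx*/'.
`sub` substitutes '-' at each match site.

'd---cjs'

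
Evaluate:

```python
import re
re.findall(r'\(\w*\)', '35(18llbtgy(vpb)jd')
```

['(vpb)']

Scanning left to right: at [11:16] → '(vpb)'.
With no groups in the pattern, `findall` gives back each whole match — 1 here.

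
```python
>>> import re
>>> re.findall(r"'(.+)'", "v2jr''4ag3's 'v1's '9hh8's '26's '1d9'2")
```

["'4ag3's 'v1's '9hh8's '26's '1d9"]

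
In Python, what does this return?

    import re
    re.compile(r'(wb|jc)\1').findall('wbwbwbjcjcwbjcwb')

['wb', 'jc']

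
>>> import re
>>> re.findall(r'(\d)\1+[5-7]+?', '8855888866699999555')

['8', '8', '9']

A backreference is literal: `\1` must see the identical characters the first group matched.
With a single group, `findall` returns only what that group captured — 3 items.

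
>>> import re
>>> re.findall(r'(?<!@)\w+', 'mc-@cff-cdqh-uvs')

Because the assertion is negative and zero-width, positions next to the forbidden text are skipped.
Scanning left to right: at [0:2] → 'mc'; at [5:7] → 'ff'; at [8:12] → 'cdqh'; at [13:16] → 'uvs'.
`findall` yields the raw match text (4 of them) because the pattern has no groups.

['mc', 'ff', 'cdqh', 'uvs']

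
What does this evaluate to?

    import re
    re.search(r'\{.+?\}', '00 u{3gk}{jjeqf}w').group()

With the lazy modifier that quantifier settles for the fewest repetitions that let the rest of the pattern succeed (the atoms after it are unaffected and can still be greedy).
`re.search` scans for the first position where the pattern succeeds.
The match spans [4:9] → '{3gk}'.

'{3gk}'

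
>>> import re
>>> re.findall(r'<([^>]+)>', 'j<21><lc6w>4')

['21', 'lc6w']

Because there's exactly one group, `findall` drops the full match and keeps group 1 from each hit.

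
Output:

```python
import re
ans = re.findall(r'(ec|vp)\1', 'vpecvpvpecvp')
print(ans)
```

['vp']

After group 1 captures some text, `\1` only succeeds where that same text appears again.
Matches: at [4:8] match 'vpvp', group 1 = 'vp'.
One capturing group, so `findall` returns just the captured substring from the one match — 1 in all.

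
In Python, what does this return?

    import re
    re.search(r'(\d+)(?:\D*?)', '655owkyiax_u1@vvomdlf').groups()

('655',)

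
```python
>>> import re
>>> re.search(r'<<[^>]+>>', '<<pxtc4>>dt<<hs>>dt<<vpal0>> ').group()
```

The match spans [0:9] → '<<pxtc4>>'.

'<<pxtc4>>'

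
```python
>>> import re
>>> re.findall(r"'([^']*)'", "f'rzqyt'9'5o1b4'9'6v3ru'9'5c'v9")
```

With a single group, `findall` returns only what that group captured — 4 items.

['rzqyt', '5o1b4', '6v3ru', '5c']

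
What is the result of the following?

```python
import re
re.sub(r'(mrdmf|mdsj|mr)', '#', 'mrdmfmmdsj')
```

Alternation isn't longest-match — the leftmost alternative that fits at this position is chosen.
Every occurrence is swapped for '#'.

'#m#'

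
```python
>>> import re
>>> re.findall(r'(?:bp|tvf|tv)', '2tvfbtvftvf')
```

`|` is ordered: at each position the engine commits to the first alternative that works.
No capturing groups, so `findall` returns the 3 full match strings.

['tvf', 'tvf', 'tvf']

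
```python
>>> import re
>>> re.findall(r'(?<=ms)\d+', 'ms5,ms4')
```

['5', '4']

The `(?=…)`/`(?<=…)` assertion just peeks at neighbouring text; it doesn't advance the match position.
Matches: at [2:3] → '5'; at [6:7] → '4'.
Since nothing is captured, `findall` lists the 2 matched substrings directly.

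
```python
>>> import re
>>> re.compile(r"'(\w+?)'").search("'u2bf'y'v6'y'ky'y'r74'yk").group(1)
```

'u2bf'

The match spans [0:6] → "'u2bf'".
Captured: group 1 = 'u2bf'.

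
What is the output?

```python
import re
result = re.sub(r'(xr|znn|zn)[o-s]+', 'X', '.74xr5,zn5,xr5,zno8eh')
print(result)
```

.74xr5,zn5,xr5,X8eh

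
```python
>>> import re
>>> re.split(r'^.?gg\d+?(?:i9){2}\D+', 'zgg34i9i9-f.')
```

['', '']

This matches anchored at the start of the string; then optionally any character, then the literal 'gg'; then one or more of a digit (lazy), then the literal 'i9' repeated 2 times; then one or more of a non-digit.
Splitting on the pattern gives 2 pieces.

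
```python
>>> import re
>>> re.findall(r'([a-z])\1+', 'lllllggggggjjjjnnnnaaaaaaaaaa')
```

`\1` has to match the exact text group 1 already captured.
Matches: at [0:5] match 'lllll', group 1 = 'l'; at [5:11] match 'gggggg', group 1 = 'g'; at [11:15] match 'jjjj', group 1 = 'j'; at [15:19] match 'nnnn', group 1 = 'n'; at [19:29] match 'aaaaaaaaaa', group 1 = 'a'.
With a single group, `findall` returns only what that group captured — 5 items.

['l', 'g', 'j', 'n', 'a']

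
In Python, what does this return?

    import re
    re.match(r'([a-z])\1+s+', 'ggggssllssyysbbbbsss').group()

'ggggss'

With `match`, the pattern is implicitly anchored at the beginning.
The match spans [0:6] → 'ggggss'.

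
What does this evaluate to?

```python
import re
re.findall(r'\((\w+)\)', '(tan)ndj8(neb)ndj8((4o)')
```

['tan', 'neb', '4o']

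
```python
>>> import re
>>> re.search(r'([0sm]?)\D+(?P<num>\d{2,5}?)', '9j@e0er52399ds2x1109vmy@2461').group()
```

With the lazy modifier that quantifier settles for the fewest repetitions that let the rest of the pattern succeed (the atoms after it are unaffected and can still be greedy).
The match spans [4:9] → '0er52'.

'0er52'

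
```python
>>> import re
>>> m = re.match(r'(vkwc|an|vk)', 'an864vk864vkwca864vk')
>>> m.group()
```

`match` is anchored at position 0; if the pattern doesn't fit there, it returns None.
The match spans [0:2] → 'an'.

'an'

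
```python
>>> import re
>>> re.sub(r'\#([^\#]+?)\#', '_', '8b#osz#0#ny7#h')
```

'8b_0_h'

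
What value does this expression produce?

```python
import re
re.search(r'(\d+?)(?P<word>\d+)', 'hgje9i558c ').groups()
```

Pattern: one or more of a digit (lazy) (captured); then one or more of a digit (captured as 'word').
`re.search` tries every starting position until one works.
The match spans [6:9] → '558'.
Captured: group 1 = '5', group 2 = '58'.

('5', '58')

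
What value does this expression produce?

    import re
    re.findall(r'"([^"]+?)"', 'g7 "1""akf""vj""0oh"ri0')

Matches: at [3:6] match '"1"', group 1 = '1'; at [6:11] match '"akf"', group 1 = 'akf'; at [11:15] match '"vj"', group 1 = 'vj'; at [15:20] match '"0oh"', group 1 = '0oh'.
With a single group, `findall` returns only what that group captured — 4 items.

['1', 'akf', 'vj', '0oh']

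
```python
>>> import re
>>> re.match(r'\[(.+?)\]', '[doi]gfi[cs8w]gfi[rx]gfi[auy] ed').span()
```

(0, 5)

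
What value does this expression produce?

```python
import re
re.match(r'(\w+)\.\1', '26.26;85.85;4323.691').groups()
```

('26',)

A backreference is literal: `\1` must see the identical characters the first group matched.
With `match`, the pattern is implicitly anchored at the beginning.
The match spans [0:5] → '26.26'.
Captured: group 1 = '26'.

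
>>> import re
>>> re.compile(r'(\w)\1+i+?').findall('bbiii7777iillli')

`\1` is not a pattern — it's the concrete string captured by group 1, re-applied verbatim.
Walking the string: at [0:3] match 'bbi', group 1 = 'b'; at [5:10] match '7777i', group 1 = '7'; at [11:15] match 'llli', group 1 = 'l'.
With a single group, `findall` returns only what that group captured — 3 items.

['b', '7', 'l']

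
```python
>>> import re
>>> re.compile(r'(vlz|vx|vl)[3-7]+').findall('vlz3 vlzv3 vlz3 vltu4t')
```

Matches: at [0:4] match 'vlz3', group 1 = 'vlz'; at [11:15] match 'vlz3', group 1 = 'vlz'.
`findall` collects group 1 from each match (2 total).

['vlz', 'vlz']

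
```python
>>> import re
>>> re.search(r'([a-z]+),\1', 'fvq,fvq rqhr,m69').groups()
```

('fvq',)

The match spans [0:7] → 'fvq,fvq'.
Captured: group 1 = 'fvq'.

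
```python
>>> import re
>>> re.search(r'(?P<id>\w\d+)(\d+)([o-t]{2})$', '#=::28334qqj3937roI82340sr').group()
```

This matches a word character, then one or more of a digit (captured as 'id'); then one or more of a digit (captured); then exactly 2 of a character in [o-t] (captured); then anchored at the end.
`re.search` tries every starting position until one works.
The match spans [18:26] → 'I82340sr'.
Captured: group 1 = 'I8234', group 2 = '0', group 3 = 'sr'.

'I82340sr'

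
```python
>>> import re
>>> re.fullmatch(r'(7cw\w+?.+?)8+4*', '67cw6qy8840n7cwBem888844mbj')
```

None

`re.fullmatch` is like wrapping the pattern in `^…$` (in single-line mode).
Here the pattern can't cover the whole string, so the call returns None.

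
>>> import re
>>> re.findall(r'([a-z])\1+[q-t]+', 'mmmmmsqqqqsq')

['m']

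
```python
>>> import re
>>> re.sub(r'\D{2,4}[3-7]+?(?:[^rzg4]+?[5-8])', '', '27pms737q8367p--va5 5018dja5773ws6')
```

The `?` after the quantifier makes it lazy — it takes as little as possible before letting the rest of the pattern try.
Each match is replaced by ''.

'27q8367p0183ws6'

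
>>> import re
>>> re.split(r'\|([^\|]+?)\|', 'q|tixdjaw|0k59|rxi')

Matches to split on: at [1:10] → '|tixdjaw|'.
Because the pattern has a capturing group, `split` also inserts each captured text between the pieces.

['q', 'tixdjaw', '0k59|rxi']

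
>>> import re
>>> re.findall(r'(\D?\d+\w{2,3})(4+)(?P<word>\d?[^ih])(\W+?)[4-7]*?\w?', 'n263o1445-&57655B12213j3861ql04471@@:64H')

[('n263o14', '4', '5-', '&'), ('j3861ql0', '44', '71', '@')]

The pattern matches optionally a non-digit, then one or more of a digit, then 2 to 3 of a word character (captured); then one or more of a literal '4' (captured); then optionally a digit, then any character except [ih] (captured as 'word'); then one or more of a non-word character (lazy) (captured); then zero or more of a character in [4-7] (lazy), then optionally a word character.
The `?` after the quantifier makes it lazy — it takes as little as possible before letting the rest of the pattern try.
Matches: at [0:12] match 'n263o1445-&5', groups = ('n263o14', '4', '5-', '&'); at [22:35] match 'j3861ql04471@', groups = ('j3861ql0', '44', '71', '@').
Multiple groups make `findall` return tuples — one 4-tuple for each match.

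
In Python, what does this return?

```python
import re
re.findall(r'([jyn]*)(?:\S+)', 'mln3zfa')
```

The pattern matches zero or more of one of [jyn] (captured); then one or more of a non-whitespace character (non-capturing group).
Walking the string: at [0:7] match 'mln3zfa', group 1 = ''.
With a single group, `findall` returns only what that group captured — 1 item.

['']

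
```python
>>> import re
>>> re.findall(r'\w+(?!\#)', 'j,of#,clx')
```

['j', 'o', 'clx']

`(?!…)`/`(?<!…)` only lets a position through if the neighbouring text does NOT match; no characters are consumed.
Walking the string: at [0:1] → 'j'; at [2:3] → 'o'; at [6:9] → 'clx'.
`findall` yields the raw match text (3 of them) because the pattern has no groups.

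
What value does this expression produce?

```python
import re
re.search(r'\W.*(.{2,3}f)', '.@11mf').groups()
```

('1mf',)

This matches a non-word character, then zero or more of any character; then 2 to 3 of any character, then a literal 'f' (captured).
`re.search` scans for the first position where the pattern succeeds.
The match spans [0:6] → '.@11mf'.
Captured: group 1 = '1mf'.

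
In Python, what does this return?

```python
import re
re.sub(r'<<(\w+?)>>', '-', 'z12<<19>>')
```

`sub` substitutes '-' at each match site.

'z12-'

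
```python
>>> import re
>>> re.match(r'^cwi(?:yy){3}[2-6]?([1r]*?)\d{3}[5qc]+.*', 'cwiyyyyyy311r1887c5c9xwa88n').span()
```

(0, 27)

This matches anchored at the start of the string; then the literal 'cwi', then the literal 'yy' repeated 3 times, then optionally a character in [2-6]; then zero or more of one of [1r] (lazy) (captured); then exactly 3 of a digit, then one or more of one of [5qc], then zero or more of any character.
With `match`, the pattern is implicitly anchored at the beginning.
The match spans [0:27] → 'cwiyyyyyy311r1887c5c9xwa88n'.
Captured: group 1 = '11r1'.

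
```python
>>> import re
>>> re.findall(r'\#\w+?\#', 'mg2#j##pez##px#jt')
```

['#j#', '#pez#', '#px#']

Scanning left to right: at [3:6] → '#j#'; at [6:11] → '#pez#'; at [11:15] → '#px#'.
With no groups in the pattern, `findall` gives back each whole match — 3 here.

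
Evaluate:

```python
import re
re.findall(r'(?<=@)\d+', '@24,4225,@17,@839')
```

Lookahead/lookbehind check context without consuming it, so the matched span excludes the asserted characters.
With no groups in the pattern, `findall` gives back each whole match — 3 here.

['24', '17', '839']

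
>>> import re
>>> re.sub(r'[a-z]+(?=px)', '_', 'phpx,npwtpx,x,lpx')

'_px,_px,x,_px'

The positive lookaround only admits positions where the adjacent text matches; those characters stay outside the span.
Each match is replaced by '_'.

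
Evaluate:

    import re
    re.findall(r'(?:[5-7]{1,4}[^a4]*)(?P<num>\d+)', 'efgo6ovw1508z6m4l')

['4']

The pattern matches 1 to 4 of a character in [5-7], then zero or more of any character except [a4] (non-capturing group); then one or more of a digit (captured as 'num').
Matches: at [4:16] match '6ovw1508z6m4', group 1 = '4'.
Because there's exactly one group, `findall` drops the full match and keeps group 1 from the one hit.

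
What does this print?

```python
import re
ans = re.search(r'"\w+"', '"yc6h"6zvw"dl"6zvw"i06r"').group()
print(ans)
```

"yc6h"

The match spans [0:6] → '"yc6h"'.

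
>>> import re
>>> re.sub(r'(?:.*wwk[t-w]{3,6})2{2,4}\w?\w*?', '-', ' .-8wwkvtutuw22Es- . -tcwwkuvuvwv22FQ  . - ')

'-Q  . - '

Pattern: zero or more of any character, then the literal 'wwk', then 3 to 6 of a character in [t-w] (non-capturing group); then 2 to 4 of a literal '2', then optionally a word character, then zero or more of a word character (lazy).
Because the quantifier is non-greedy, it stops expanding at the earliest point where the rest of the pattern can succeed.
Matches: at [0:36] → ' .-8wwkvtutuw22Es- . -tcwwkuvuvwv22F'.
Each match is replaced by '-'.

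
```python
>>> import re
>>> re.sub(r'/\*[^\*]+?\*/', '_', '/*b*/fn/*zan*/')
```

'_fn_'

Every occurrence is swapped for '_'.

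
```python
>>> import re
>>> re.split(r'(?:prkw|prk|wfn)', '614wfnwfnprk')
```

['614', '', '', '']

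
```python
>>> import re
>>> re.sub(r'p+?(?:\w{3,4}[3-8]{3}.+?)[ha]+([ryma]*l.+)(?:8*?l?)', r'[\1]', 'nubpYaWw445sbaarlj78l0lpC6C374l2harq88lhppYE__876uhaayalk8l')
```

'nub[rlj78l0lpC6C374l2harq88lhppYE__876uhaayalk8l]'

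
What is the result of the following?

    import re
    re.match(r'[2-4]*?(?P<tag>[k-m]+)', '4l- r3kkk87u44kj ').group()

'4l'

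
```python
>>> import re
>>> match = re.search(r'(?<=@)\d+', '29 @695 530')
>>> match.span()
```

The lookaround is zero-width — it requires the adjacent text to match without consuming it, so the asserted text isn't part of the match.
The match spans [4:7] → '695'.

(4, 7)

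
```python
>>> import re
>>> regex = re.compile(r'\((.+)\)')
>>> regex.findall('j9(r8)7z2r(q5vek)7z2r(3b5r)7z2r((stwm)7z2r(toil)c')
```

Walking the string: at [2:48] match '(r8)7z2r(q5vek)7z2r(3b5r)7z2r((stwm)7z2r(toil)', group 1 = 'r8)7z2r(q5vek)7z2r(3b5r)7z2r((stwm)7z2r(toil'.
`findall` collects group 1 from the one match (1 total).

['r8)7z2r(q5vek)7z2r(3b5r)7z2r((stwm)7z2r(toil']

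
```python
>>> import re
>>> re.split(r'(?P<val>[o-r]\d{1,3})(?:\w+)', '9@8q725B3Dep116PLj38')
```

The pattern matches a character in [o-r], then 1 to 3 of a digit (captured as 'val'); then one or more of a word character (non-capturing group).
Matches to split on: at [3:20] → 'q725B3Dep116PLj38'.
`re.split` interleaves the captured-group text with the surrounding fragments.

['9@8', 'q725', '']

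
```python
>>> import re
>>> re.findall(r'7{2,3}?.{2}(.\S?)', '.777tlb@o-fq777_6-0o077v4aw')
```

Pattern: 2 to 3 of a literal '7' (lazy), then exactly 2 of any character; then any character, then optionally a non-whitespace character (captured).
The `?` after the quantifier makes it lazy — it takes as little as possible before letting the rest of the pattern try.
Walking the string: at [1:7] match '777tlb', group 1 = 'lb'; at [12:18] match '777_6-', group 1 = '6-'; at [21:27] match '77v4aw', group 1 = 'aw'.
Because there's exactly one group, `findall` drops the full match and keeps group 1 from each hit.

['lb', '6-', 'aw']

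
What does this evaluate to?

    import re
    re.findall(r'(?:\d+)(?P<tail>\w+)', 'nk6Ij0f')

['Ij0f']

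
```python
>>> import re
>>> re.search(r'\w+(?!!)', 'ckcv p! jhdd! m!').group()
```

'ckcv'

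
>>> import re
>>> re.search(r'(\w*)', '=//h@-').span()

The pattern matches zero or more of a word character (captured).
`search` walks the string left to right and returns the first match it finds.
The match spans [0:0] → ''.
Captured: group 1 = ''.

(0, 0)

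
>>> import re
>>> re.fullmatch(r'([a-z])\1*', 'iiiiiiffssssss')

None

After group 1 captures some text, `\1` only succeeds where that same text appears again.
`fullmatch` succeeds only if the pattern covers the string from start to end.
Here the string isn't matched end-to-end, so the call returns None.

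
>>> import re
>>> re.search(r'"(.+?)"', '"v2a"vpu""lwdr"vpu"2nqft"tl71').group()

'"v2a"'

The `?` after the quantifier makes it lazy — it takes as little as possible before letting the rest of the pattern try.
Unlike `match`, `search` isn't anchored — it looks for the pattern anywhere in the string.
The match spans [0:5] → '"v2a"'.
Captured: group 1 = 'v2a'.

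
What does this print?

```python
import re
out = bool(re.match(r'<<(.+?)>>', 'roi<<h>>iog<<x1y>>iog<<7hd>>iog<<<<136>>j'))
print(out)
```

False

`match` is anchored at position 0; if the pattern doesn't fit there, it returns None.
Here the string doesn't start with a match, so the call returns None, and `bool(None)` is False.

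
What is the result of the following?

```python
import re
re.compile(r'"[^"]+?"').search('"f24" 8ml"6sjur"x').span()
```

(0, 5)

`search` walks the string left to right and returns the first match it finds.
The match spans [0:5] → '"f24"'.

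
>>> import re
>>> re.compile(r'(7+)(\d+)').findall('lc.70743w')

[('7', '0743')]

Multiple groups make `findall` return tuples — one 2-tuple for the one match.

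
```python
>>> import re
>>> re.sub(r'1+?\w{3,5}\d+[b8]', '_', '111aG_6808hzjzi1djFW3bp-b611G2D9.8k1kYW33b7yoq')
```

'_hzjzi_p-b611G2D9.8k_7yoq'

This matches one or more of a literal '1' (lazy); then 3 to 5 of a word character, then one or more of a digit, then one of [b8].
Each match is replaced by '_'.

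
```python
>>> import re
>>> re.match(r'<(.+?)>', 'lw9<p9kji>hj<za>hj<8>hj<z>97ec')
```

None

`re.match` only tries the pattern at the start of the string.
Here the string doesn't start with a match, so the call returns None.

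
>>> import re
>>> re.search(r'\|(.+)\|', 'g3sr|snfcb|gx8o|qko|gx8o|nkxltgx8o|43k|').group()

The match spans [4:39] → '|snfcb|gx8o|qko|gx8o|nkxltgx8o|43k|'.

'|snfcb|gx8o|qko|gx8o|nkxltgx8o|43k|'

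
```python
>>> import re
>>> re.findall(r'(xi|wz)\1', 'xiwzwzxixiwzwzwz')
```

['wz', 'xi', 'wz']

A backreference is literal: `\1` must see the identical characters the first group matched.
Walking the string: at [2:6] match 'wzwz', group 1 = 'wz'; at [6:10] match 'xixi', group 1 = 'xi'; at [10:14] match 'wzwz', group 1 = 'wz'.
One capturing group, so `findall` returns just the captured substring from each match — 3 in all.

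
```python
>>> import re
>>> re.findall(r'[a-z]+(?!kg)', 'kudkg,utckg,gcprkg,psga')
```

['kudkg', 'utckg', 'gcprkg', 'psga']

Because the assertion is negative and zero-width, positions next to the forbidden text are skipped.
Walking the string: at [0:5] → 'kudkg'; at [6:11] → 'utckg'; at [12:18] → 'gcprkg'; at [19:23] → 'psga'.
Since nothing is captured, `findall` lists the 4 matched substrings directly.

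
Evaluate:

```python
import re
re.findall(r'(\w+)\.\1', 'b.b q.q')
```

After group 1 captures some text, `\1` only succeeds where that same text appears again.
Scanning left to right: at [0:3] match 'b.b', group 1 = 'b'; at [4:7] match 'q.q', group 1 = 'q'.
Because there's exactly one group, `findall` drops the full match and keeps group 1 from each hit.

['b', 'q']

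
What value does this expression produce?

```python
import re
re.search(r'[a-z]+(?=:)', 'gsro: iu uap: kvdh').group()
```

Lookahead/lookbehind check context without consuming it, so the matched span excludes the asserted characters.
`re.search` scans for the first position where the pattern succeeds.
The match spans [0:4] → 'gsro'.

'gsro'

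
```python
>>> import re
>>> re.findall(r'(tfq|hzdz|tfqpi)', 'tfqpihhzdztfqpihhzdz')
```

['tfq', 'hzdz', 'tfq', 'hzdz']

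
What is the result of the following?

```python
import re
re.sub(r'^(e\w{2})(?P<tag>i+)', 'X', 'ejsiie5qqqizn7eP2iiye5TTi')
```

'Xe5qqqizn7eP2iiye5TTi'

This matches anchored at the start of the string; then the literal 'e', then exactly 2 of a word character (captured); then one or more of a literal 'i' (captured as 'tag').
Matches: at [0:5] → 'ejsii'.
Every occurrence is swapped for 'X'.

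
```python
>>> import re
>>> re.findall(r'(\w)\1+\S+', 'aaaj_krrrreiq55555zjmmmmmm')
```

['a']

A backreference is literal: `\1` must see the identical characters the first group matched.
Scanning left to right: at [0:26] match 'aaaj_krrrreiq55555zjmmmmmm', group 1 = 'a'.
One capturing group, so `findall` returns just the captured substring from the one match — 1 in all.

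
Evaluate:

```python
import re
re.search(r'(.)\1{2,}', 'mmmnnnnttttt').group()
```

'mmm'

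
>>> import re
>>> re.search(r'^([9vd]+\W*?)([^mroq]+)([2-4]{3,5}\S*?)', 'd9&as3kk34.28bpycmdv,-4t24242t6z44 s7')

None

Pattern: anchored at the start of the string; then one or more of one of [9vd], then zero or more of a non-word character (lazy) (captured); then one or more of any character except [mroq] (captured); then 3 to 5 of a character in [2-4], then zero or more of a non-whitespace character (lazy) (captured).
`re.search` scans for the first position where the pattern succeeds.
Here the pattern never matches, so the call returns None.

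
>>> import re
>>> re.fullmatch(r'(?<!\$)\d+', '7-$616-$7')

None

For `fullmatch`, every character of the input must be accounted for by the pattern.
Here the pattern can't cover the whole string, so the call returns None.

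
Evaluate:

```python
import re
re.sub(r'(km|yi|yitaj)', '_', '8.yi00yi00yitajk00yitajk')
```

'8._00_00_tajk00_tajk'

`|` is ordered: at each position the engine commits to the first alternative that works.
`sub` substitutes '_' at each match site.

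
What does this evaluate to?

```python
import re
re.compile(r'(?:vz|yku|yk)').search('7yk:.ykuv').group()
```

`search` walks the string left to right and returns the first match it finds.
The match spans [1:3] → 'yk'.

'yk'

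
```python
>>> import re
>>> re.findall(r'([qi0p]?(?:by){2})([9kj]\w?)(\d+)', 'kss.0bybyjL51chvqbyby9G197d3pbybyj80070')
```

Pattern: optionally one of [qi0p], then the literal 'by' repeated 2 times (captured); then one of [9kj], then optionally a word character (captured); then one or more of a digit (captured).
Matches: at [4:13] match '0bybyjL51', groups = ('0byby', 'jL', '51'); at [16:26] match 'qbyby9G197', groups = ('qbyby', '9G', '197'); at [28:39] match 'pbybyj80070', groups = ('pbyby', 'j8', '0070').
`findall` packs the 3 group values into a tuple for every match.

[('0byby', 'jL', '51'), ('qbyby', '9G', '197'), ('pbyby', 'j8', '0070')]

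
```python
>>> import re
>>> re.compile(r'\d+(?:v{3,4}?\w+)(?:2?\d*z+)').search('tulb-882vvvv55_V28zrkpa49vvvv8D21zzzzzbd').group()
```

'882vvvv55_V28zrkpa49vvvv8D21zzzzz'

This matches one or more of a digit; then 3 to 4 of a literal 'v' (lazy), then one or more of a word character (non-capturing group); then optionally the literal '2', then zero or more of a digit, then one or more of a literal 'z' (non-capturing group).
Unlike `match`, `search` isn't anchored — it looks for the pattern anywhere in the string.
The match spans [5:38] → '882vvvv55_V28zrkpa49vvvv8D21zzzzz'.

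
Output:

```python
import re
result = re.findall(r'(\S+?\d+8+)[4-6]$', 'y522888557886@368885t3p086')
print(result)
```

['y522888557886@368885t3p08']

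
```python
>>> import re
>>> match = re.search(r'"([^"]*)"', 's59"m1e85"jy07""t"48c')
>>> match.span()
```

(3, 10)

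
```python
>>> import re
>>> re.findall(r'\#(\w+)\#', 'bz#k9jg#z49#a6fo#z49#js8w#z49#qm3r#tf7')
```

Scanning left to right: at [2:8] match '#k9jg#', group 1 = 'k9jg'; at [11:17] match '#a6fo#', group 1 = 'a6fo'; at [20:26] match '#js8w#', group 1 = 'js8w'; at [29:35] match '#qm3r#', group 1 = 'qm3r'.
One capturing group, so `findall` returns just the captured substring from each match — 4 in all.

['k9jg', 'a6fo', 'js8w', 'qm3r']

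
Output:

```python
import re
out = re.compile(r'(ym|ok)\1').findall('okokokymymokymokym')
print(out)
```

The backreference `\1` re-matches whatever the first group consumed, character for character.
`findall` collects group 1 from each match (2 total).

['ok', 'ym']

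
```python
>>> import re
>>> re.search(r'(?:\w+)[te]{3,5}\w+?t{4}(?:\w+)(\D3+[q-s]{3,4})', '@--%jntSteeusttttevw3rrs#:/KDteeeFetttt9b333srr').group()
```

The pattern matches one or more of a word character (non-capturing group); then 3 to 5 of one of [te], then one or more of a word character (lazy), then exactly 4 of a literal 't'; then one or more of a word character (non-capturing group); then a non-digit, then one or more of a literal '3', then 3 to 4 of a character in [q-s] (captured).
The match spans [4:24] → 'jntSteeusttttevw3rrs'.

'jntSteeusttttevw3rrs'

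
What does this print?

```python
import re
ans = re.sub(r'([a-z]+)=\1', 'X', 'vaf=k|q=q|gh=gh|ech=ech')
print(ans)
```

vaf=k|X|X|X

`\1` has to match the exact text group 1 already captured.
Matches: at [6:9] → 'q=q'; at [10:15] → 'gh=gh'; at [16:23] → 'ech=ech'.
Every occurrence is swapped for 'X'.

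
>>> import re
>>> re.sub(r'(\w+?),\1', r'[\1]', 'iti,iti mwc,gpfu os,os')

'[iti] mwc,gpfu [os]'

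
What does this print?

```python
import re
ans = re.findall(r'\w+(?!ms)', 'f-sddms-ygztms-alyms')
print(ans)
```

The negative lookaround is zero-width — it rules out positions where the adjacent text would match, without consuming anything.
Scanning left to right: at [0:1] → 'f'; at [2:7] → 'sddms'; at [8:14] → 'ygztms'; at [15:20] → 'alyms'.
With no groups in the pattern, `findall` gives back each whole match — 4 here.

['f', 'sddms', 'ygztms', 'alyms']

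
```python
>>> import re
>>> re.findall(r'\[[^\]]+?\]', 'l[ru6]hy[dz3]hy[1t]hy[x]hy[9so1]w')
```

['[ru6]', '[dz3]', '[1t]', '[x]', '[9so1]']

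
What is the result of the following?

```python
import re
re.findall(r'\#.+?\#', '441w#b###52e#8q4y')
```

With the lazy modifier that quantifier settles for the fewest repetitions that let the rest of the pattern succeed (the atoms after it are unaffected and can still be greedy).
Since nothing is captured, `findall` lists the 2 matched substrings directly.

['#b#', '##52e#']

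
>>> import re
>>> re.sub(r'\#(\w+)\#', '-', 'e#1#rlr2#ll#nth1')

'e-rlr2-nth1'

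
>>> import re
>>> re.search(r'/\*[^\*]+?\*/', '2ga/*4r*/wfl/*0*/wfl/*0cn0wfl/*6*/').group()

'/*4r*/'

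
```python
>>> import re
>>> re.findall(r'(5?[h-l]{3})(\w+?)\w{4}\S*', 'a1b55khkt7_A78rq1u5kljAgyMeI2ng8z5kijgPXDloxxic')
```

With 2 capturing groups, `findall` returns a 2-tuple per match.

[('5khk', 't')]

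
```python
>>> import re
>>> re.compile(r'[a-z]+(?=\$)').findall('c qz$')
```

['qz']

The `(?=…)`/`(?<=…)` assertion just peeks at neighbouring text; it doesn't advance the match position.
Scanning left to right: at [2:4] → 'qz'.
With no groups in the pattern, `findall` gives back each whole match — 1 here.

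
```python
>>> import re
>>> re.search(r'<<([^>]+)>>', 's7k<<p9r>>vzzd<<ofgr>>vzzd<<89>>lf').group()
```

'<<p9r>>'

The match spans [3:10] → '<<p9r>>'.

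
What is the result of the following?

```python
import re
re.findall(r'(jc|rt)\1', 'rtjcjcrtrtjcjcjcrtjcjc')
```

A backreference is literal: `\1` must see the identical characters the first group matched.
With a single group, `findall` returns only what that group captured — 4 items.

['jc', 'rt', 'jc', 'jc']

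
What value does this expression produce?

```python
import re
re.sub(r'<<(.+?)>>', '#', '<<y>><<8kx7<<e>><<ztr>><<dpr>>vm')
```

'####vm'

Matches: at [0:5] → '<<y>>'; at [5:16] → '<<8kx7<<e>>'; at [16:23] → '<<ztr>>'; at [23:30] → '<<dpr>>'.
`sub` substitutes '#' at each match site.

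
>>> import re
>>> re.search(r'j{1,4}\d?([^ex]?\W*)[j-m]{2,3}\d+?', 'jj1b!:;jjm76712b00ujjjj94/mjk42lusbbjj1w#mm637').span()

(0, 11)

The `?` after the quantifier makes it lazy — it takes as little as possible before letting the rest of the pattern try.
The match spans [0:11] → 'jj1b!:;jjm7'.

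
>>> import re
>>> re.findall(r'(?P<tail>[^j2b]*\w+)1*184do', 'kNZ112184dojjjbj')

['kNZ112']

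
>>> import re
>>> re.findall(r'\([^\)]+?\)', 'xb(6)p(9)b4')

['(6)', '(9)']

Walking the string: at [2:5] → '(6)'; at [6:9] → '(9)'.
No capturing groups, so `findall` returns the 2 full match strings.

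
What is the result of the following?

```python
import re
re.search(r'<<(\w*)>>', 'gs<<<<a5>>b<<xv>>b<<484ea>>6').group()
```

The match spans [4:10] → '<<a5>>'.

'<<a5>>'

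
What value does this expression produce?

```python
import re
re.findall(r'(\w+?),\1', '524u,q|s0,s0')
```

`\1` has to match the exact text group 1 already captured.
Matches: at [7:12] match 's0,s0', group 1 = 's0'.
Because there's exactly one group, `findall` drops the full match and keeps group 1 from the one hit.

['s0']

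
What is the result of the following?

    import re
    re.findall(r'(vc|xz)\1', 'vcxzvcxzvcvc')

['vc']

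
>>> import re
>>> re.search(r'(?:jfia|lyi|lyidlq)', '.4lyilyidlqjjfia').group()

`re.search` scans for the first position where the pattern succeeds.
The match spans [2:5] → 'lyi'.

'lyi'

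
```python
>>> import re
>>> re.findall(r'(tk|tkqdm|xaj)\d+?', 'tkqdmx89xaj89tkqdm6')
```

Walking the string: at [8:12] match 'xaj8', group 1 = 'xaj'; at [13:19] match 'tkqdm6', group 1 = 'tkqdm'.
Because there's exactly one group, `findall` drops the full match and keeps group 1 from each hit.

['xaj', 'tkqdm']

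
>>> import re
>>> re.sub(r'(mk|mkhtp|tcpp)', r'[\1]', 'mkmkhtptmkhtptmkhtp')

Alternation isn't longest-match — the leftmost alternative that fits at this position is chosen.
`\1` in the replacement pulls in group 1's text for each match.

'[mk][mk]htpt[mk]htpt[mk]htp'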